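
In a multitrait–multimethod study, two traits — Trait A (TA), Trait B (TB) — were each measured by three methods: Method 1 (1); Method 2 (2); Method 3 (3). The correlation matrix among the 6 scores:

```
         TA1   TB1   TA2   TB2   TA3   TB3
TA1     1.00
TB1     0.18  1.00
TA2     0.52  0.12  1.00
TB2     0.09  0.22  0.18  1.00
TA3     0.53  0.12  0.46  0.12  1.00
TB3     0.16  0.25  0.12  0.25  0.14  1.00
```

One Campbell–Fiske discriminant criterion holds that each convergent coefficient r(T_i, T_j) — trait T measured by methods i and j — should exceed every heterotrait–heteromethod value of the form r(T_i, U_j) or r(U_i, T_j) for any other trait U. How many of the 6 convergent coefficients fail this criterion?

Convergent coefficients and their comparison sets:
TA (methods 1·2): 0.52 vs {0.09, 0.12} → pass.
TA (methods 1·3): 0.53 vs {0.16, 0.12} → pass.
TA (methods 2·3): 0.46 vs {0.12, 0.12} → pass.
TB (methods 1·2): 0.22 vs {0.12, 0.09} → pass.
TB (methods 1·3): 0.25 vs {0.12, 0.16} → pass.
TB (methods 2·3): 0.25 vs {0.12, 0.12} → pass.
0 of 6 fail.

0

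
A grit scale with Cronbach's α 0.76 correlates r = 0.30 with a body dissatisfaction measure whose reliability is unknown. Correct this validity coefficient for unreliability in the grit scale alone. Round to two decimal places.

0.34

Single correction: r_c = r_obs / √r_xx = 0.30 / √0.76 = 0.30 / 0.8718 ≈ 0.34.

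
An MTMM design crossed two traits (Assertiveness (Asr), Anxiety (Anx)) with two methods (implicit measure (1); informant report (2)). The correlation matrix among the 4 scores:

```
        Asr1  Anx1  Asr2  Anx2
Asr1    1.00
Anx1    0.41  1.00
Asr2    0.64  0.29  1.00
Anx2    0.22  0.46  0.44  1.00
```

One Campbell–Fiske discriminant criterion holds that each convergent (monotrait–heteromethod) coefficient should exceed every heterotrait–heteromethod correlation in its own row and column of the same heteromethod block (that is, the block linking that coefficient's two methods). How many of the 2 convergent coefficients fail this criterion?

0

Convergent coefficients and their comparison sets:
Asr (methods 1·2): 0.64 vs {0.22, 0.29} → pass.
Anx (methods 1·2): 0.46 vs {0.29, 0.22} → pass.
0 of 2 fail.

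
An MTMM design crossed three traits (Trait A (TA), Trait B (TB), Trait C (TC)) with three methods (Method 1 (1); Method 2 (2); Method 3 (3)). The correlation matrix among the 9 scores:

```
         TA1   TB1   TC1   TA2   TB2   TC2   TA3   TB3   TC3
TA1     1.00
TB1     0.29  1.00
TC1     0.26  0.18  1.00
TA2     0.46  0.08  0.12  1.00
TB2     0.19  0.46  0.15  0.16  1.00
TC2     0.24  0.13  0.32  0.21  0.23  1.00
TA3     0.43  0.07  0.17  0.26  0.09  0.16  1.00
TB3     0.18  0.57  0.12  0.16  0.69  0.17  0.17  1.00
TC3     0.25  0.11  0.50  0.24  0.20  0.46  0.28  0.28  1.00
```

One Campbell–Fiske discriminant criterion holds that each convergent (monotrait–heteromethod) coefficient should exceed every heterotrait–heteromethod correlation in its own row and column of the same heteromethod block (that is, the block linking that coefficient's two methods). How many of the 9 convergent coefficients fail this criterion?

0

Convergent coefficients and their comparison sets:
TA (methods 1·2): 0.46 vs {0.19, 0.08, 0.24, 0.12} → pass.
TA (methods 1·3): 0.43 vs {0.18, 0.07, 0.25, 0.17} → pass.
TA (methods 2·3): 0.26 vs {0.16, 0.09, 0.24, 0.16} → pass.
TB (methods 1·2): 0.46 vs {0.08, 0.19, 0.13, 0.15} → pass.
TB (methods 1·3): 0.57 vs {0.07, 0.18, 0.11, 0.12} → pass.
TB (methods 2·3): 0.69 vs {0.09, 0.16, 0.20, 0.17} → pass.
TC (methods 1·2): 0.32 vs {0.12, 0.24, 0.15, 0.13} → pass.
TC (methods 1·3): 0.50 vs {0.17, 0.25, 0.12, 0.11} → pass.
TC (methods 2·3): 0.46 vs {0.16, 0.24, 0.17, 0.20} → pass.
0 of 9 fail.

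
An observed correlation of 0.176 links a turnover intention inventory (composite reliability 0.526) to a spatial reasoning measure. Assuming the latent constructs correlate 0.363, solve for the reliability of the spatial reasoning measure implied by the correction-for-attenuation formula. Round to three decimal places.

r_true = r_obs / √(r_xx · r_yy) ⇒ 0.363 = 0.176 / √(0.526 · r_yy).
√(0.526 · r_yy) = 0.176 / 0.363 = 0.4848; 0.526 · r_yy = 0.2350; r_yy = 0.2350 / 0.526 ≈ 0.447.

0.447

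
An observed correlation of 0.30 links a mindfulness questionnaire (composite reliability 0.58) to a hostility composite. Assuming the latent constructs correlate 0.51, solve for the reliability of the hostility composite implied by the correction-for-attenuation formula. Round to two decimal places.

0.60

r_true = r_obs / √(r_xx · r_yy) ⇒ 0.51 = 0.30 / √(0.58 · r_yy).
√(0.58 · r_yy) = 0.30 / 0.51 = 0.5882; 0.58 · r_yy = 0.3460; r_yy = 0.3460 / 0.58 ≈ 0.60.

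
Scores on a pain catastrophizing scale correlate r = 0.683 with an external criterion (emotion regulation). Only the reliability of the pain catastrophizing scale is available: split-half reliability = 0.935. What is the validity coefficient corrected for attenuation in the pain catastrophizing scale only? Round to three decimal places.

Single correction: r_c = r_obs / √r_xx = 0.683 / √0.935 = 0.683 / 0.9670 ≈ 0.706.

0.706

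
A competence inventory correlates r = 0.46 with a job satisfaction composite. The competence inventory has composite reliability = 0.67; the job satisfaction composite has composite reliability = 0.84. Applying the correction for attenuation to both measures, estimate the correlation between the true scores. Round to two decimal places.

r_true = r_obs / √(r_xx · r_yy) = 0.46 / √(0.67 × 0.84) = 0.46 / √0.5628 = 0.46 / 0.7502 ≈ 0.61.

0.61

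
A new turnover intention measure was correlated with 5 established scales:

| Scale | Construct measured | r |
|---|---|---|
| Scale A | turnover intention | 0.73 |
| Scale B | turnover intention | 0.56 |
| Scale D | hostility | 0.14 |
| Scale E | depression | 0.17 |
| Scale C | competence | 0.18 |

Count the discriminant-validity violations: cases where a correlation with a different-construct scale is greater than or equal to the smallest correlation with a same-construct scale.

Convergent (same construct = turnover intention): Scale A, Scale B.
Smallest convergent = 0.56. Discriminant values: 0.14, 0.17, 0.18; count ≥ 0.56 → 0.

0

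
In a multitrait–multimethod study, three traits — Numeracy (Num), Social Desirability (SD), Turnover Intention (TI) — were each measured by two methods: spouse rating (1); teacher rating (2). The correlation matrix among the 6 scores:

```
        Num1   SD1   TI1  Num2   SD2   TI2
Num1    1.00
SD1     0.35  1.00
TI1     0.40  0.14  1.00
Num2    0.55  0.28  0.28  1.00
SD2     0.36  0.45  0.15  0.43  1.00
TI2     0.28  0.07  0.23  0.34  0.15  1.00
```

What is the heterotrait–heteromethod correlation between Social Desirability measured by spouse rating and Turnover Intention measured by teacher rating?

Different traits and methods: r(SD1, TI2) = 0.07.

0.07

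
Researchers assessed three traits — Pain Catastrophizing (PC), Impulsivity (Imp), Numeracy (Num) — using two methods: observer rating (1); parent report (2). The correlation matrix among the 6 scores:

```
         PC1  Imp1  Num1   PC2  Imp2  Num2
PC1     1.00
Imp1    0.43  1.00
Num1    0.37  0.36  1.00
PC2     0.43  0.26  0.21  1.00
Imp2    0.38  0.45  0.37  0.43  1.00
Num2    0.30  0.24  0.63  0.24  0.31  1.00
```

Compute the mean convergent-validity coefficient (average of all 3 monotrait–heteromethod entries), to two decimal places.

0.50

Convergent values: 0.43, 0.45, 0.63; mean = 1.51/3 = 0.50.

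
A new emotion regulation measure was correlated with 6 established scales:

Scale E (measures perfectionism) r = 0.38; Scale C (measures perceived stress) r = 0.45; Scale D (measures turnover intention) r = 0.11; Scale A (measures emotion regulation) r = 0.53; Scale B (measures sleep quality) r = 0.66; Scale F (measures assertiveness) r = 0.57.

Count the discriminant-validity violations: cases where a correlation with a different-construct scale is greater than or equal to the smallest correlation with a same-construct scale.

2

Convergent (same construct = emotion regulation): Scale A.
Smallest convergent = 0.53. Discriminant values: 0.38, 0.45, 0.11, 0.66, 0.57; count ≥ 0.53 → 2.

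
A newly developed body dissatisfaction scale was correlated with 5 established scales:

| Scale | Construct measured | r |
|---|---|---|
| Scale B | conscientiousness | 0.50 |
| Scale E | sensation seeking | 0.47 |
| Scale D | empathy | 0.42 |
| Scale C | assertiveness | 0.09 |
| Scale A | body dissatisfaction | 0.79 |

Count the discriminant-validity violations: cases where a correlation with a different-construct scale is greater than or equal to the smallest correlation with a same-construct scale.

Convergent (same construct = body dissatisfaction): Scale A.
Smallest convergent = 0.79. Discriminant values: 0.50, 0.47, 0.42, 0.09; count ≥ 0.79 → 0.

0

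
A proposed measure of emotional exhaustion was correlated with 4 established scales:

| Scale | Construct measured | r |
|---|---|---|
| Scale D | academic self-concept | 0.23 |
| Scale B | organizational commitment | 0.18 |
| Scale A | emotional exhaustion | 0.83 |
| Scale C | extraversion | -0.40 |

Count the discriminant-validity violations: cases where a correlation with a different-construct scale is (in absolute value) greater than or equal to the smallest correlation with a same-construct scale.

0

Convergent (same construct = emotional exhaustion): Scale A.
Smallest convergent = 0.83. Discriminant |r|: 0.23, 0.18, 0.40; count ≥ 0.83 → 0.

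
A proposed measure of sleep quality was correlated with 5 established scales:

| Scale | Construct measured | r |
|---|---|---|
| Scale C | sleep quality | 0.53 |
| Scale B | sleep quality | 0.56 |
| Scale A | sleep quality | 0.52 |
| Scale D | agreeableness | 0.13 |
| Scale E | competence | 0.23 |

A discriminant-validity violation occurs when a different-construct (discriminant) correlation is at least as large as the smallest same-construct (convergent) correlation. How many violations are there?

Convergent (same construct = sleep quality): Scale C, Scale B, Scale A.
Smallest convergent = 0.52. Discriminant values: 0.13, 0.23; count ≥ 0.52 → 0.

0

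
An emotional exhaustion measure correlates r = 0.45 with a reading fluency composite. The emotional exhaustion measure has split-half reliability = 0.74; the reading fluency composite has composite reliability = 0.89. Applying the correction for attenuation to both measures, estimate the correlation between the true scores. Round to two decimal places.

0.55

r_true = r_obs / √(r_xx · r_yy) = 0.45 / √(0.74 × 0.89) = 0.45 / √0.6586 = 0.45 / 0.8115 ≈ 0.55.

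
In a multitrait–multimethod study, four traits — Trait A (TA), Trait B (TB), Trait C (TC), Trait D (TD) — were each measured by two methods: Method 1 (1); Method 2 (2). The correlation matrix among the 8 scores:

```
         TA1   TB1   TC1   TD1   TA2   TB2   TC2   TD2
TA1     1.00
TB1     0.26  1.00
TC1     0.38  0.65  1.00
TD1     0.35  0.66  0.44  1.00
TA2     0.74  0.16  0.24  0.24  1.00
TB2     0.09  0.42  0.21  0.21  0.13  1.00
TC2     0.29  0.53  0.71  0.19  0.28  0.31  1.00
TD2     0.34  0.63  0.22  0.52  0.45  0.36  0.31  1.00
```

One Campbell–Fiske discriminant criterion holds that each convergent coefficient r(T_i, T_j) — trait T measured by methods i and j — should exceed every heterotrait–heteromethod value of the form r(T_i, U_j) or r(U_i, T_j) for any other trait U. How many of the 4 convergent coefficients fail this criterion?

Convergent coefficients and their comparison sets:
TA (methods 1·2): 0.74 vs {0.09, 0.16, 0.29, 0.24, 0.34, 0.24} → pass.
TB (methods 1·2): 0.42 vs {0.16, 0.09, 0.53, 0.21, 0.63, 0.21} → fail.
TC (methods 1·2): 0.71 vs {0.24, 0.29, 0.21, 0.53, 0.22, 0.19} → pass.
TD (methods 1·2): 0.52 vs {0.24, 0.34, 0.21, 0.63, 0.19, 0.22} → fail.
2 of 4 fail.

2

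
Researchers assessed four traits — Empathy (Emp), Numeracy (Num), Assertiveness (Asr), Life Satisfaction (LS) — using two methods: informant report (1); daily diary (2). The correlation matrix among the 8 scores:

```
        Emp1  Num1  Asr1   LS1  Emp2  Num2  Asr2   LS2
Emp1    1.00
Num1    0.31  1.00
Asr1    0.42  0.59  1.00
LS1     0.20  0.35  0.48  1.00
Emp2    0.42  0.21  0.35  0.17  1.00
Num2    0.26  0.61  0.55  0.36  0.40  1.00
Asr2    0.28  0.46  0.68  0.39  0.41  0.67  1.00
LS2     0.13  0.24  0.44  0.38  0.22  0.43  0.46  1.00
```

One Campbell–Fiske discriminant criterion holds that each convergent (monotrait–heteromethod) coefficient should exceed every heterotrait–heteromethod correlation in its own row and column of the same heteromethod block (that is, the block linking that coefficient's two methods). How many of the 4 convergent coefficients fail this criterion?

Each convergent coefficient versus the relevant comparison correlations:
Emp (methods 1·2): 0.42 vs {0.26, 0.21, 0.28, 0.35, 0.13, 0.17} → pass.
Num (methods 1·2): 0.61 vs {0.21, 0.26, 0.46, 0.55, 0.24, 0.36} → pass.
Asr (methods 1·2): 0.68 vs {0.35, 0.28, 0.55, 0.46, 0.44, 0.39} → pass.
LS (methods 1·2): 0.38 vs {0.17, 0.13, 0.36, 0.24, 0.39, 0.44} → fail.
1 of 4 fail.

1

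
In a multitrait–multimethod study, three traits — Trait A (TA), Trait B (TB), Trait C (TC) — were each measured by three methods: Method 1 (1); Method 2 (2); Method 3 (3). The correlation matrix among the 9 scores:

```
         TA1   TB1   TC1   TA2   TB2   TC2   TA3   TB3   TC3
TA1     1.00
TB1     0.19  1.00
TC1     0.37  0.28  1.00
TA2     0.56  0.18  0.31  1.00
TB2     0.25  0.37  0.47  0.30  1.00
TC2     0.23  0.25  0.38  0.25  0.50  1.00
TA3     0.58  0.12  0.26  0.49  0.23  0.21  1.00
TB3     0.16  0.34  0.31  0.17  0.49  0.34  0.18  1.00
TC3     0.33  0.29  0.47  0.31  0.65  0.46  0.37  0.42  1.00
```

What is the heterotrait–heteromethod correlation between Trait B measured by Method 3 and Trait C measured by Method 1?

0.31

Different traits and methods: r(TB3, TC1) = 0.31.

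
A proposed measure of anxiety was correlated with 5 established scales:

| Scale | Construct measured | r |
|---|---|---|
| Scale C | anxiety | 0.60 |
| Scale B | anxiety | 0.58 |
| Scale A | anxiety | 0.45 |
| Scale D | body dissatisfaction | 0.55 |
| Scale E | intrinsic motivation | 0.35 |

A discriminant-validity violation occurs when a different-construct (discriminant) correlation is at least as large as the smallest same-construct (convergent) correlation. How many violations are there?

Convergent (same construct = anxiety): Scale C, Scale B, Scale A.
Smallest convergent = 0.45. Discriminant values: 0.55, 0.35; count ≥ 0.45 → 1.

1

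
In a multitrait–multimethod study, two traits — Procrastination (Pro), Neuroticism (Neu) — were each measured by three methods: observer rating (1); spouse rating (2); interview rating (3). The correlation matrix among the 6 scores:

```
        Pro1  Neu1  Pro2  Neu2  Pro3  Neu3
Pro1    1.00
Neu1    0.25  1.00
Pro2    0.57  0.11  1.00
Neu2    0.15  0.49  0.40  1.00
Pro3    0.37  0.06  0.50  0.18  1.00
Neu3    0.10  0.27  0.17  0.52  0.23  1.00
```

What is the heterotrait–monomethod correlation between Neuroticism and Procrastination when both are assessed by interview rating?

0.23

Different traits, same method: r(Neu3, Pro3) = 0.23.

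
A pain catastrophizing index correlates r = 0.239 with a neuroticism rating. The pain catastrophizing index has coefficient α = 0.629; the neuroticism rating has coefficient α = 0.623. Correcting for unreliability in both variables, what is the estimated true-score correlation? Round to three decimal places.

0.382

r_true = r_obs / √(r_xx · r_yy) = 0.239 / √(0.629 × 0.623) = 0.239 / √0.391867 = 0.239 / 0.6260 ≈ 0.382.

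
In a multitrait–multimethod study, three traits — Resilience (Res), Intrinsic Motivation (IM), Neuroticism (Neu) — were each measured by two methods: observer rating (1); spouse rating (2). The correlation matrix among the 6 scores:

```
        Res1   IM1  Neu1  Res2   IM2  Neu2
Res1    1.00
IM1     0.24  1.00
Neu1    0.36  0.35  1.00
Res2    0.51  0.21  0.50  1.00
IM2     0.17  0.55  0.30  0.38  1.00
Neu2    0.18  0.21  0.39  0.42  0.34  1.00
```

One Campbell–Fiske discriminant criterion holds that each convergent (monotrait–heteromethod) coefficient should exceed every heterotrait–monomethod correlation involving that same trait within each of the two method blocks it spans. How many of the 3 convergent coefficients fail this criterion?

Checking each validity diagonal entry against its comparison values:
Res (methods 1·2): 0.51 vs {0.24, 0.38, 0.36, 0.42} → pass.
IM (methods 1·2): 0.55 vs {0.24, 0.38, 0.35, 0.34} → pass.
Neu (methods 1·2): 0.39 vs {0.36, 0.42, 0.35, 0.34} → fail.
1 of 3 fail.

1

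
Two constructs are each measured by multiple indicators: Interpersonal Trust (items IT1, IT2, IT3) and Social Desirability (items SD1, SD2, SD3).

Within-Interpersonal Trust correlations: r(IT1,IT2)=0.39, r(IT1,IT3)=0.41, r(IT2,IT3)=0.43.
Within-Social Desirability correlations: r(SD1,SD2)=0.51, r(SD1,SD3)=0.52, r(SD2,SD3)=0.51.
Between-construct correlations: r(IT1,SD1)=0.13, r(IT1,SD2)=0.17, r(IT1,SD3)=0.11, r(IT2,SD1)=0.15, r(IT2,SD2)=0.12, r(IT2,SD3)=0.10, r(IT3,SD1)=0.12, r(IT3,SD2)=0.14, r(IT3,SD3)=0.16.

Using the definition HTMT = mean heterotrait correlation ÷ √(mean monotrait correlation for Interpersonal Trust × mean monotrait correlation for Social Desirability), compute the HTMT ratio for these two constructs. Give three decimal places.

0.291

Mean heterotrait r = 1.20/9 = 0.1333.
Mean within-IT = 1.23/3 = 0.4100; mean within-SD = 1.54/3 = 0.5133.
Geometric mean = √(0.4100 × 0.5133) = 0.4588.
HTMT = 0.1333 / 0.4588 = 0.291.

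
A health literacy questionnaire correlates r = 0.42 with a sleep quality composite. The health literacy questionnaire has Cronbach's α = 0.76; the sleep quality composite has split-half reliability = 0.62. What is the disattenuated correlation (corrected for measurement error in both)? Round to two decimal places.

0.61

r_true = r_obs / √(r_xx · r_yy) = 0.42 / √(0.76 × 0.62) = 0.42 / √0.4712 = 0.42 / 0.6864 ≈ 0.61.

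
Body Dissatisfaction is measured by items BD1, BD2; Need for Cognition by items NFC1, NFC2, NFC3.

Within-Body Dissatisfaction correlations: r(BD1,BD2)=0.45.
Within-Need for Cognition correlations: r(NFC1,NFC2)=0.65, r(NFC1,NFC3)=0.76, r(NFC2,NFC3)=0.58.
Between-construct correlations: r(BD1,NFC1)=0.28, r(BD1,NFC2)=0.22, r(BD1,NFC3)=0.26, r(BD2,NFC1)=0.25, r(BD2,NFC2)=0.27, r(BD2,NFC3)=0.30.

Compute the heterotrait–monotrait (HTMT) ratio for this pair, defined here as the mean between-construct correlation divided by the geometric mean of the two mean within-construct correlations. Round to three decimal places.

Mean heterotrait r = 1.58/6 = 0.2633.
Mean within-BD = 0.45/1 = 0.4500; mean within-NFC = 1.99/3 = 0.6633.
Geometric mean = √(0.4500 × 0.6633) = 0.5463.
HTMT = 0.2633 / 0.5463 = 0.482.

0.482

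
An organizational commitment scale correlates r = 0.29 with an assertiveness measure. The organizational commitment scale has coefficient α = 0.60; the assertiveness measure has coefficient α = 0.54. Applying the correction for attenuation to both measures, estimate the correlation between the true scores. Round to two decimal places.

0.51

r_true = r_obs / √(r_xx · r_yy) = 0.29 / √(0.60 × 0.54) = 0.29 / √0.3240 = 0.29 / 0.5692 ≈ 0.51.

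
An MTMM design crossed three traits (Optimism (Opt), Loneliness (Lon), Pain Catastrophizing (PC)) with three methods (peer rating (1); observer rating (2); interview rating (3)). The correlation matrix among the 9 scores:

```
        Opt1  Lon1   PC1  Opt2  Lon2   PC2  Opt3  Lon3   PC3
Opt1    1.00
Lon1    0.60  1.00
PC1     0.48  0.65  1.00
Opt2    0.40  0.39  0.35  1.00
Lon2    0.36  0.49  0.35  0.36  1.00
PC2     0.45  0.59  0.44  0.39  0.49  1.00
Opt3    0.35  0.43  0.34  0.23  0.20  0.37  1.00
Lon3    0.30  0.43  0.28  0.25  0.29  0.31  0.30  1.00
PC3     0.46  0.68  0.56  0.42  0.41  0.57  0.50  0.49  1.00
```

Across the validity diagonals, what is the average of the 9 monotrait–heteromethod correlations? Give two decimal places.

Convergent values: 0.40, 0.35, 0.23, 0.49, 0.43, 0.29, 0.44, 0.56, 0.57; mean = 3.76/9 = 0.42.

0.42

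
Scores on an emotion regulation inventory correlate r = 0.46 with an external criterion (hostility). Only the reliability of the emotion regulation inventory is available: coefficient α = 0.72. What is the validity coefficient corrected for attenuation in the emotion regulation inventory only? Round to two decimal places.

0.54

Single correction: r_c = r_obs / √r_xx = 0.46 / √0.72 = 0.46 / 0.8485 ≈ 0.54.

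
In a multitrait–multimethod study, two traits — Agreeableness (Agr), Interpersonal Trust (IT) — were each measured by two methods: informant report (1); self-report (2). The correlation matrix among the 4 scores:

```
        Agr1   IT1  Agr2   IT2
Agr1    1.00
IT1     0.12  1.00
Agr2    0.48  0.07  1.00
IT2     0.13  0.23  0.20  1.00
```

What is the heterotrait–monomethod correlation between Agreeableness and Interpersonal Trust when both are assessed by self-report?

0.20

Different traits, same method: r(Agr2, IT2) = 0.20.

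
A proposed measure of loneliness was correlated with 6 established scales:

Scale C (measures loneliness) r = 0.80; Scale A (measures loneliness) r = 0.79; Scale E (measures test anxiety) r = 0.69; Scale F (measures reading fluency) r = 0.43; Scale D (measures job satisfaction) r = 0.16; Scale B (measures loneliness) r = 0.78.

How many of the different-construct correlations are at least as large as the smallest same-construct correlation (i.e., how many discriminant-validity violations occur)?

Convergent (same construct = loneliness): Scale C, Scale A, Scale B.
Smallest convergent = 0.78. Discriminant values: 0.69, 0.43, 0.16; count ≥ 0.78 → 0.

0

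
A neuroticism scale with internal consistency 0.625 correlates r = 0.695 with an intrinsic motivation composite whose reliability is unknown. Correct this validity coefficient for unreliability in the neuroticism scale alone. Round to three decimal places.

Single correction: r_c = r_obs / √r_xx = 0.695 / √0.625 = 0.695 / 0.7906 ≈ 0.879.

0.879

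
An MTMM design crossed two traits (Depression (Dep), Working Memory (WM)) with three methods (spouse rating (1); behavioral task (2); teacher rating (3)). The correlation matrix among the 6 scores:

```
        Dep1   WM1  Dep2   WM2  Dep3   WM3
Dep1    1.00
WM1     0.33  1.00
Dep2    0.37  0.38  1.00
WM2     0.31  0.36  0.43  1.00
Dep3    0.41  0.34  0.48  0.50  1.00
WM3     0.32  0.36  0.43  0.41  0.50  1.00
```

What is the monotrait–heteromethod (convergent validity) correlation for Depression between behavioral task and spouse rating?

0.37

Same trait (Dep), different methods: r(Dep2, Dep1) = 0.37.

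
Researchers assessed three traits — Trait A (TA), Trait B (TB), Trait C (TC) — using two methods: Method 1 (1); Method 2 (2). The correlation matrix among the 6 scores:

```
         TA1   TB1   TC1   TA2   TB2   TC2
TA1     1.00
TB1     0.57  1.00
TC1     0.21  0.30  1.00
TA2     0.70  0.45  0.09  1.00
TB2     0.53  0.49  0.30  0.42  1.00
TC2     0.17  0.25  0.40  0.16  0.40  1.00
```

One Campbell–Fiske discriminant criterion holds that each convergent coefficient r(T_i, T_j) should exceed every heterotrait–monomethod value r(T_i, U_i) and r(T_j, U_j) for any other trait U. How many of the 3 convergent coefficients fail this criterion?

2

Convergent coefficients and their comparison sets:
TA (methods 1·2): 0.70 vs {0.57, 0.42, 0.21, 0.16} → pass.
TB (methods 1·2): 0.49 vs {0.57, 0.42, 0.30, 0.40} → fail.
TC (methods 1·2): 0.40 vs {0.21, 0.16, 0.30, 0.40} → fail.
2 of 3 fail.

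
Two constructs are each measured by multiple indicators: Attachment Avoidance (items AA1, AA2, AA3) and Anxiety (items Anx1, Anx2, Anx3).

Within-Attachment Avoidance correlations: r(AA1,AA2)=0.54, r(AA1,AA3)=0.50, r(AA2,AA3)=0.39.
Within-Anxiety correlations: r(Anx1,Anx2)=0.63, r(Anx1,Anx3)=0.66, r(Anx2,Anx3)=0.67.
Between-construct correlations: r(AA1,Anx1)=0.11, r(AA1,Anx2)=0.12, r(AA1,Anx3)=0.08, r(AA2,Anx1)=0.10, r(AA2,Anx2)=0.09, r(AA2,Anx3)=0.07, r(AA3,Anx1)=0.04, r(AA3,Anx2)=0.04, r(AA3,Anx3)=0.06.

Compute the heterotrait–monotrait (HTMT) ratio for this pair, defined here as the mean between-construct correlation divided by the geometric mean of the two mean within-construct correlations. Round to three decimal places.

Mean between = 0.71/9 = 0.0789.
Mean within-AA = 1.43/3 = 0.4767; mean within-Anx = 1.96/3 = 0.6533.
Geometric mean = √(0.4767 × 0.6533) = 0.5581.
HTMT = 0.0789 / 0.5581 = 0.141.

0.141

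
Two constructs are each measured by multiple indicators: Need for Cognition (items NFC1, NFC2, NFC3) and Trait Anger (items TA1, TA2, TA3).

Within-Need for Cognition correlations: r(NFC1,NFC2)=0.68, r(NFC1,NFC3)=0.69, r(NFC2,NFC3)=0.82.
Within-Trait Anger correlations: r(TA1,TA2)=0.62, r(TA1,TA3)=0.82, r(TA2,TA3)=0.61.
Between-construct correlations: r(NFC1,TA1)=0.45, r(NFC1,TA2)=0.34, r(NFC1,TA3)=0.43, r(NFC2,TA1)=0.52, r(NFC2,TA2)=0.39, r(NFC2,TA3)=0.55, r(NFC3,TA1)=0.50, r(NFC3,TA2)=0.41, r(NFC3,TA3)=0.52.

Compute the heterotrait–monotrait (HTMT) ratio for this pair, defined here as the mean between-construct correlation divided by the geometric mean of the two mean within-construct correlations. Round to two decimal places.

Mean between = 4.11/9 = 0.4567.
Mean within-NFC = 2.19/3 = 0.7300; mean within-TA = 2.05/3 = 0.6833.
Geometric mean = √(0.7300 × 0.6833) = 0.7063.
HTMT = 0.4567 / 0.7063 = 0.65.

0.65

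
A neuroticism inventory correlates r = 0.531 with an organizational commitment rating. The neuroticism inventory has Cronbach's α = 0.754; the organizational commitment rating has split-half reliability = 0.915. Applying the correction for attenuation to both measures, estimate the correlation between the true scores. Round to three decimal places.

0.639

r_true = r_obs / √(r_xx · r_yy) = 0.531 / √(0.754 × 0.915) = 0.531 / √0.689910 = 0.531 / 0.8306 ≈ 0.639.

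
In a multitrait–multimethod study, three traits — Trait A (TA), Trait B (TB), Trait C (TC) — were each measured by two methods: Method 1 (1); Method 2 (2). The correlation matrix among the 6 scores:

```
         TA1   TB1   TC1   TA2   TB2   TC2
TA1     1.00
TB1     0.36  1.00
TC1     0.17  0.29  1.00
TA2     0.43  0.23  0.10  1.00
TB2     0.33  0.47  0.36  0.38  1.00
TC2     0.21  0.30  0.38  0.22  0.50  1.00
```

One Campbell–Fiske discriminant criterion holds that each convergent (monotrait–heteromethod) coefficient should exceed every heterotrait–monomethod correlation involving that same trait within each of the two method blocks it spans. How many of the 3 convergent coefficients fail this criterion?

2

Checking each validity diagonal entry against its comparison values:
TA (methods 1·2): 0.43 vs {0.36, 0.38, 0.17, 0.22} → pass.
TB (methods 1·2): 0.47 vs {0.36, 0.38, 0.29, 0.50} → fail.
TC (methods 1·2): 0.38 vs {0.17, 0.22, 0.29, 0.50} → fail.
2 of 3 fail.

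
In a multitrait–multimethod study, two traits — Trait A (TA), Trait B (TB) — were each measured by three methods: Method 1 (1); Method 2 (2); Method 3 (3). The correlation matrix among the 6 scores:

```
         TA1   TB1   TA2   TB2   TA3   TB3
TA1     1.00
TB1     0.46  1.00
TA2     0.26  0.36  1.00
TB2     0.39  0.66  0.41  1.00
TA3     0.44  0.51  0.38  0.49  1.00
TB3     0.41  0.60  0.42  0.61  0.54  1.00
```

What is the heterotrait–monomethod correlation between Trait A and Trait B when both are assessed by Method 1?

Different traits, same method: r(TA1, TB1) = 0.46.

0.46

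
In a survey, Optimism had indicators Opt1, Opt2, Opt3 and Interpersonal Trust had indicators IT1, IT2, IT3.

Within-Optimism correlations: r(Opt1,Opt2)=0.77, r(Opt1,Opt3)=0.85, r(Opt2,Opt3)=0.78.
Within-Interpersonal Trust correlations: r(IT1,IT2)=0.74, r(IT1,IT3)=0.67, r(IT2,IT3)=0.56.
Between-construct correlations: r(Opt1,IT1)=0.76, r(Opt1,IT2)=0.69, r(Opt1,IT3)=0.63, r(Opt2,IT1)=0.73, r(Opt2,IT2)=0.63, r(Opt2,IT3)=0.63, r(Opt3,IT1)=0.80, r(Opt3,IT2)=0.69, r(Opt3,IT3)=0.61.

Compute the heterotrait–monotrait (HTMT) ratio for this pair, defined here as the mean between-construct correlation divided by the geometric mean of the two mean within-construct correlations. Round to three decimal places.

0.946

Between-construct mean = 6.17/9 = 0.6856.
Mean within-Opt = 2.40/3 = 0.8000; mean within-IT = 1.97/3 = 0.6567.
Geometric mean = √(0.8000 × 0.6567) = 0.7248.
HTMT = 0.6856 / 0.7248 = 0.946.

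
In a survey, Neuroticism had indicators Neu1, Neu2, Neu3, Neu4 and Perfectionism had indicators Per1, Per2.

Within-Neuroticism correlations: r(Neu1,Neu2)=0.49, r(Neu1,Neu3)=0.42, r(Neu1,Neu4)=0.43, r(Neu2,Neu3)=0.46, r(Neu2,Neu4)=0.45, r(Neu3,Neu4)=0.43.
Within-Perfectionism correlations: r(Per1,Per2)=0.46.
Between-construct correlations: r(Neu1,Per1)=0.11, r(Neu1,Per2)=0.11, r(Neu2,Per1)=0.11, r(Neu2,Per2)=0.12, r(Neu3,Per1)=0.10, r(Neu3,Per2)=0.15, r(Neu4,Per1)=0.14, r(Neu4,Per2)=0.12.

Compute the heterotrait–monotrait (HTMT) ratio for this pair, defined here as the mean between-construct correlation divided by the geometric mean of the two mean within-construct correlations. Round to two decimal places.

Mean heterotrait r = 0.96/8 = 0.1200.
Mean within-Neu = 2.68/6 = 0.4467; mean within-Per = 0.46/1 = 0.4600.
Geometric mean = √(0.4467 × 0.4600) = 0.4533.
HTMT = 0.1200 / 0.4533 = 0.26.

0.26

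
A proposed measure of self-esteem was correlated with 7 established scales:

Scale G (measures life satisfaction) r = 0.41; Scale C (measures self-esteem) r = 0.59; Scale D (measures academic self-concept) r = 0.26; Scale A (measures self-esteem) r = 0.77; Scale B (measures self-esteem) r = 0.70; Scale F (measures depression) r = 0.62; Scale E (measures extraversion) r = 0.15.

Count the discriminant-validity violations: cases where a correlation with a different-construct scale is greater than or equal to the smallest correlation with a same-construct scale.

Convergent (same construct = self-esteem): Scale C, Scale A, Scale B.
Smallest convergent = 0.59. Discriminant values: 0.41, 0.26, 0.62, 0.15; count ≥ 0.59 → 1.

1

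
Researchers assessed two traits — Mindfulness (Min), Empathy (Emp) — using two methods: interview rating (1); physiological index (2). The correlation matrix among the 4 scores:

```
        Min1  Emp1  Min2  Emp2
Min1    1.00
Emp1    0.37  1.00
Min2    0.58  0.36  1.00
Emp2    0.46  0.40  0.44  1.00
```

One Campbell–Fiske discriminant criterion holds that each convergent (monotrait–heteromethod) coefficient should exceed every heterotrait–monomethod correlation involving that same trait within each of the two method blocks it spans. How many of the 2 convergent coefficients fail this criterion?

1

Convergent coefficients and their comparison sets:
Min (methods 1·2): 0.58 vs {0.37, 0.44} → pass.
Emp (methods 1·2): 0.40 vs {0.37, 0.44} → fail.
1 of 2 fail.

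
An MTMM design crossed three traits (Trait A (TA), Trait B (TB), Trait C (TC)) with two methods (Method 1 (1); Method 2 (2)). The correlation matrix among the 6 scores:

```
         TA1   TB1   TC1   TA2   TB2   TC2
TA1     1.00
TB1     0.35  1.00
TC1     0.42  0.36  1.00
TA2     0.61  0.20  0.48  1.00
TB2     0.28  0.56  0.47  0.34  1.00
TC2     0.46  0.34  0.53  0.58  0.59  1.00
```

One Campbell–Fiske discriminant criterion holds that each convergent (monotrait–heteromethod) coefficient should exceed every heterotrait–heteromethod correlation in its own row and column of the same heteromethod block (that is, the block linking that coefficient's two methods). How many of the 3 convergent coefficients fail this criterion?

Checking each validity diagonal entry against its comparison values:
TA (methods 1·2): 0.61 vs {0.28, 0.20, 0.46, 0.48} → pass.
TB (methods 1·2): 0.56 vs {0.20, 0.28, 0.34, 0.47} → pass.
TC (methods 1·2): 0.53 vs {0.48, 0.46, 0.47, 0.34} → pass.
0 of 3 fail.

0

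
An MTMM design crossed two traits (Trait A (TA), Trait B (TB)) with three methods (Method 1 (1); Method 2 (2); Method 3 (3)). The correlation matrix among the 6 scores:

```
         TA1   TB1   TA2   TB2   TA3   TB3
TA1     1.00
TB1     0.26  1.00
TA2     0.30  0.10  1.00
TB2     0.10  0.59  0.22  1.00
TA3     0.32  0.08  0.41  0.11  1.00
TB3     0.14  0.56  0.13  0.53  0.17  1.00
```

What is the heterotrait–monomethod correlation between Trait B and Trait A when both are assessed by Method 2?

0.22

Different traits, same method: r(TB2, TA2) = 0.22.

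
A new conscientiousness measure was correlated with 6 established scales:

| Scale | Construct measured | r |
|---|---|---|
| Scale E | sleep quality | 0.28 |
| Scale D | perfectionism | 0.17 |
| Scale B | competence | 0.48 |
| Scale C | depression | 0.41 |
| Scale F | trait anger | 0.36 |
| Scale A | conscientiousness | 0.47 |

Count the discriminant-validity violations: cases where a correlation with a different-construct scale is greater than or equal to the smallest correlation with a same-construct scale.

Convergent (same construct = conscientiousness): Scale A.
Smallest convergent = 0.47. Discriminant values: 0.28, 0.17, 0.48, 0.41, 0.36; count ≥ 0.47 → 1.

1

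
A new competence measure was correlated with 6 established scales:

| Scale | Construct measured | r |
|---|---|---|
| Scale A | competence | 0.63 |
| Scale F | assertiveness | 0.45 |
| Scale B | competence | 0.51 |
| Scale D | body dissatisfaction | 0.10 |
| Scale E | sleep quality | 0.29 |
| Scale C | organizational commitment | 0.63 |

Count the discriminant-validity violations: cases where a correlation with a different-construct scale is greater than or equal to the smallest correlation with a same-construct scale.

Convergent (same construct = competence): Scale A, Scale B.
Smallest convergent = 0.51. Discriminant values: 0.45, 0.10, 0.29, 0.63; count ≥ 0.51 → 1.

1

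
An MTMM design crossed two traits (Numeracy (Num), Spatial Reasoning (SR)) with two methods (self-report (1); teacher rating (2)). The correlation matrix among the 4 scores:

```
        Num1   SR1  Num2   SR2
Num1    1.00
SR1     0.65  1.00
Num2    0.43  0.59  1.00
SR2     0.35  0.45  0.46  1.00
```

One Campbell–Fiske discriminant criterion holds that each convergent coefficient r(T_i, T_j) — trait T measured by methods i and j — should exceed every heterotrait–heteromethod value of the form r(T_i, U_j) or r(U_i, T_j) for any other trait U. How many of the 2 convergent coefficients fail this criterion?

Convergent coefficients and their comparison sets:
Num (methods 1·2): 0.43 vs {0.35, 0.59} → fail.
SR (methods 1·2): 0.45 vs {0.59, 0.35} → fail.
2 of 2 fail.

2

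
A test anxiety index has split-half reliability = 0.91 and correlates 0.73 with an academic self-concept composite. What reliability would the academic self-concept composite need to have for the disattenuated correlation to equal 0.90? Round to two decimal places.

0.72

r_true = r_obs / √(r_xx · r_yy) ⇒ 0.90 = 0.73 / √(0.91 · r_yy).
√(0.91 · r_yy) = 0.73 / 0.90 = 0.8111; 0.91 · r_yy = 0.6579; r_yy = 0.6579 / 0.91 ≈ 0.72.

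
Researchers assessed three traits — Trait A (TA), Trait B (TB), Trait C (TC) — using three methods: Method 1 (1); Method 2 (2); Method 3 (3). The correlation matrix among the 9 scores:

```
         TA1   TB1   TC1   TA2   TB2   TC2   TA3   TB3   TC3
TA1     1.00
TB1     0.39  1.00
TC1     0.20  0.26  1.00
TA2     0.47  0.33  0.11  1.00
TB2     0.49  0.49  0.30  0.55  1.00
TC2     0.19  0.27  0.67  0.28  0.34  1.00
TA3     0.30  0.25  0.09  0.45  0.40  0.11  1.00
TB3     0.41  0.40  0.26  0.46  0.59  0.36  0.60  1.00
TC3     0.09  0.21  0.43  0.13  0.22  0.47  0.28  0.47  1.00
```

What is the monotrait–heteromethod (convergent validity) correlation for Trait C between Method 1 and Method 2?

0.67

Same trait (TC), different methods: r(TC1, TC2) = 0.67.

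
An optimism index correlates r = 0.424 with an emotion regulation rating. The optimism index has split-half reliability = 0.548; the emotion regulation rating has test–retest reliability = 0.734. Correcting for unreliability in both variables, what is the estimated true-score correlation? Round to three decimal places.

r_true = r_obs / √(r_xx · r_yy) = 0.424 / √(0.548 × 0.734) = 0.424 / √0.402232 = 0.424 / 0.6342 ≈ 0.669.

0.669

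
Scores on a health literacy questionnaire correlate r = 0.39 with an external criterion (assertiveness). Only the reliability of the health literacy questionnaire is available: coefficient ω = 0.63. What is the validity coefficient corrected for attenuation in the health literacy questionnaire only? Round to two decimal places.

Single correction: r_c = r_obs / √r_xx = 0.39 / √0.63 = 0.39 / 0.7937 ≈ 0.49.

0.49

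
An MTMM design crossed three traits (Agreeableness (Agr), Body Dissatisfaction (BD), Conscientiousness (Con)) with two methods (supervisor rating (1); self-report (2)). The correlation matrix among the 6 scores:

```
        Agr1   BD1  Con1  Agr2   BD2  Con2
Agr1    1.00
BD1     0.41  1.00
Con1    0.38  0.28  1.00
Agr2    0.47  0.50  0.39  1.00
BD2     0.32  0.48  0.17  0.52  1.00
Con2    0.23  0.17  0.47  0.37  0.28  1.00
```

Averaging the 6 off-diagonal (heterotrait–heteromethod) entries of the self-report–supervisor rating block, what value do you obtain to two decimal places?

0.30

HTHM values (method 2 × method 1): 0.50, 0.39, 0.32, 0.17, 0.23, 0.17; mean = 1.78/6 = 0.30.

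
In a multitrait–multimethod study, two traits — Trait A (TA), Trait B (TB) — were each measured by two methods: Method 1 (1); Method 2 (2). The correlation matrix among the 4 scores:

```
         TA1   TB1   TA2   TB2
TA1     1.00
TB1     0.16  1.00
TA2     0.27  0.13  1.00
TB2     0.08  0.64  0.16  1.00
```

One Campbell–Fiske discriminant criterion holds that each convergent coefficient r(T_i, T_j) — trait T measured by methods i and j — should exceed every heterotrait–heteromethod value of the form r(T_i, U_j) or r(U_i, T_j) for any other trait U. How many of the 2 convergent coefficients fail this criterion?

Convergent coefficients and their comparison sets:
TA (methods 1·2): 0.27 vs {0.08, 0.13} → pass.
TB (methods 1·2): 0.64 vs {0.13, 0.08} → pass.
0 of 2 fail.

0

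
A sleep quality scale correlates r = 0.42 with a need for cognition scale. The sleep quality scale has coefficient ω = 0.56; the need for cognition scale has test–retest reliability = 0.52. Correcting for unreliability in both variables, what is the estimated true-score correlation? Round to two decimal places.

r_true = r_obs / √(r_xx · r_yy) = 0.42 / √(0.56 × 0.52) = 0.42 / √0.2912 = 0.42 / 0.5396 ≈ 0.78.

0.78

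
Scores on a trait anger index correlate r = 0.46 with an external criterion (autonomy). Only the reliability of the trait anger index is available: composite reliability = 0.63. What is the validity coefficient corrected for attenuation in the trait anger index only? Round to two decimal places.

Single correction: r_c = r_obs / √r_xx = 0.46 / √0.63 = 0.46 / 0.7937 ≈ 0.58.

0.58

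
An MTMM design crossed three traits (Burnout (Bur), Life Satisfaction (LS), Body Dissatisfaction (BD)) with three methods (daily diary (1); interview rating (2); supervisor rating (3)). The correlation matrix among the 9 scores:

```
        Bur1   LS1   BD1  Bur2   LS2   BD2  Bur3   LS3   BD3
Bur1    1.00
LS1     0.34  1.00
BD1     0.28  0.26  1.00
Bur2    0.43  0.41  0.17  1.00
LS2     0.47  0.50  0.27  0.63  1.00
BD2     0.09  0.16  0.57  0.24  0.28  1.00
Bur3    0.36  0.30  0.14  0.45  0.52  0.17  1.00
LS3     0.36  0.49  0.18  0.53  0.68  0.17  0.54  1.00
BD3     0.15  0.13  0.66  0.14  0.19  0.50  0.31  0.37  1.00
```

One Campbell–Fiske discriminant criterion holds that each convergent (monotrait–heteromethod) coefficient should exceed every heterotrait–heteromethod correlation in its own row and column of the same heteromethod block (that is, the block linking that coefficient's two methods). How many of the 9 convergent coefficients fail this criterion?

Each convergent coefficient versus the relevant comparison correlations:
Bur (methods 1·2): 0.43 vs {0.47, 0.41, 0.09, 0.17} → fail.
Bur (methods 1·3): 0.36 vs {0.36, 0.30, 0.15, 0.14} → fail.
Bur (methods 2·3): 0.45 vs {0.53, 0.52, 0.14, 0.17} → fail.
LS (methods 1·2): 0.50 vs {0.41, 0.47, 0.16, 0.27} → pass.
LS (methods 1·3): 0.49 vs {0.30, 0.36, 0.13, 0.18} → pass.
LS (methods 2·3): 0.68 vs {0.52, 0.53, 0.19, 0.17} → pass.
BD (methods 1·2): 0.57 vs {0.17, 0.09, 0.27, 0.16} → pass.
BD (methods 1·3): 0.66 vs {0.14, 0.15, 0.18, 0.13} → pass.
BD (methods 2·3): 0.50 vs {0.17, 0.14, 0.17, 0.19} → pass.
3 of 9 fail.

3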